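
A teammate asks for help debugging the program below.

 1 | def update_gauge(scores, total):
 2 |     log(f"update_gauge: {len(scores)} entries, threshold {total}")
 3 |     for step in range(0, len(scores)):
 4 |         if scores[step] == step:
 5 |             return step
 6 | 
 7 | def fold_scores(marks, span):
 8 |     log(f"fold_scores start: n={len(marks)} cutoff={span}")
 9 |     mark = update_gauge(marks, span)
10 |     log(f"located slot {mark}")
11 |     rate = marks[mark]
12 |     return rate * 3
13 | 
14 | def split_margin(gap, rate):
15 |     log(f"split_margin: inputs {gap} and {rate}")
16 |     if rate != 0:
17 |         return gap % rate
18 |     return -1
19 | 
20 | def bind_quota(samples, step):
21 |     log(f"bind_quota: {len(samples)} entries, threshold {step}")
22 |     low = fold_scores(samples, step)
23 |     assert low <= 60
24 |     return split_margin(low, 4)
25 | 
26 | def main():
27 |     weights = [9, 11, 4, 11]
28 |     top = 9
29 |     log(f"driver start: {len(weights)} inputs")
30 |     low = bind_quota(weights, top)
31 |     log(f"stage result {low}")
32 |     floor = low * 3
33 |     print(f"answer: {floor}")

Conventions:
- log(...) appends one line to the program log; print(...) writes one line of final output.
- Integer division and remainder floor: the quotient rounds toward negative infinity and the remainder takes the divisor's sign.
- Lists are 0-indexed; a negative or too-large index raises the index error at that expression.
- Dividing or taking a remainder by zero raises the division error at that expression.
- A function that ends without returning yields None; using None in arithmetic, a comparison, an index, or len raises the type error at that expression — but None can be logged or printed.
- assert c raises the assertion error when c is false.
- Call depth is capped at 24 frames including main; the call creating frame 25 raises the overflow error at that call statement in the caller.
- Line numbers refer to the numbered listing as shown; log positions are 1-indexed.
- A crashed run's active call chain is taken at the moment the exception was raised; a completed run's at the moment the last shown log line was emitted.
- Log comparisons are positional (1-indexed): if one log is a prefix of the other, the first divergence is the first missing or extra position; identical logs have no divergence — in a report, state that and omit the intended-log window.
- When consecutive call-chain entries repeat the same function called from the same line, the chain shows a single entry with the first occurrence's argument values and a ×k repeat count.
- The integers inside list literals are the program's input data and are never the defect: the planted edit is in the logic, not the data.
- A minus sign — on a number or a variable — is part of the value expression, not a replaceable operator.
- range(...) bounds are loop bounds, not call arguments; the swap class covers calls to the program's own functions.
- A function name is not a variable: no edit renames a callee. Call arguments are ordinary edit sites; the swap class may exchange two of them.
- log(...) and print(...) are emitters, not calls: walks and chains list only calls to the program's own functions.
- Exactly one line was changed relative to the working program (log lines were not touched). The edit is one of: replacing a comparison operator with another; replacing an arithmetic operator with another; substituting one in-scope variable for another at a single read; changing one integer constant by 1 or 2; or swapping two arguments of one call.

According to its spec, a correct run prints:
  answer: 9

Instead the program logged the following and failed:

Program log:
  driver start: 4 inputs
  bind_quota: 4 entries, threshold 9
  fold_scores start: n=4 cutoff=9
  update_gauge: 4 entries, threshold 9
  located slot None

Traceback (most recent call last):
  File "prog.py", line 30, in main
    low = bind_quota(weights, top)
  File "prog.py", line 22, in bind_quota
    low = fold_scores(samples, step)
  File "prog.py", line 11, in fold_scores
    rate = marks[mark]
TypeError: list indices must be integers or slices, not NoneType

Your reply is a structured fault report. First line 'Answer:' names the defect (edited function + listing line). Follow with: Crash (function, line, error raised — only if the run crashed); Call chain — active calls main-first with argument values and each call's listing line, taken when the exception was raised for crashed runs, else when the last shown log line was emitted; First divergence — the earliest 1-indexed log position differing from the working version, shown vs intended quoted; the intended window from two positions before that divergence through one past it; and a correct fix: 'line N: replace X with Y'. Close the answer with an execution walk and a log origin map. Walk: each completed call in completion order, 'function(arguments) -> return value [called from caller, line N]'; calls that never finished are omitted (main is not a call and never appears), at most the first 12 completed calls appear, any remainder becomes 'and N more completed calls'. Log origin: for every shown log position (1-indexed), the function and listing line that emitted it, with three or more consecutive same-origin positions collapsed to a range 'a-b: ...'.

Answer: the defect is in update_gauge at line 4.
Core observation: The earliest visible damage is log position 5 — 'located slot None' rather than the intended 'located slot 0'.
Crash: fold_scores, line 11, TypeError.
Call chain: main -> bind_quota([9, 11, 4, 11], 9) (called at line 30) -> fold_scores([9, 11, 4, 11], 9) (called at line 22).
First divergence: position 5 — the shown line 'located slot None' should read 'located slot 0'.
Intended log window:
  3: fold_scores start: n=4 cutoff=9
  4: update_gauge: 4 entries, threshold 9
  5: located slot 0
  6: split_margin: inputs 27 and 4
Execution walk:
  update_gauge([9, 11, 4, 11], 9) -> None  [called from fold_scores, line 9]
Log origins:
  1: from main, line 29
  2: from bind_quota, line 21
  3: from fold_scores, line 8
  4: from update_gauge, line 2
  5: from fold_scores, line 10
A correct fix: line 4: replace `scores[step] == step` with `scores[step] == total`.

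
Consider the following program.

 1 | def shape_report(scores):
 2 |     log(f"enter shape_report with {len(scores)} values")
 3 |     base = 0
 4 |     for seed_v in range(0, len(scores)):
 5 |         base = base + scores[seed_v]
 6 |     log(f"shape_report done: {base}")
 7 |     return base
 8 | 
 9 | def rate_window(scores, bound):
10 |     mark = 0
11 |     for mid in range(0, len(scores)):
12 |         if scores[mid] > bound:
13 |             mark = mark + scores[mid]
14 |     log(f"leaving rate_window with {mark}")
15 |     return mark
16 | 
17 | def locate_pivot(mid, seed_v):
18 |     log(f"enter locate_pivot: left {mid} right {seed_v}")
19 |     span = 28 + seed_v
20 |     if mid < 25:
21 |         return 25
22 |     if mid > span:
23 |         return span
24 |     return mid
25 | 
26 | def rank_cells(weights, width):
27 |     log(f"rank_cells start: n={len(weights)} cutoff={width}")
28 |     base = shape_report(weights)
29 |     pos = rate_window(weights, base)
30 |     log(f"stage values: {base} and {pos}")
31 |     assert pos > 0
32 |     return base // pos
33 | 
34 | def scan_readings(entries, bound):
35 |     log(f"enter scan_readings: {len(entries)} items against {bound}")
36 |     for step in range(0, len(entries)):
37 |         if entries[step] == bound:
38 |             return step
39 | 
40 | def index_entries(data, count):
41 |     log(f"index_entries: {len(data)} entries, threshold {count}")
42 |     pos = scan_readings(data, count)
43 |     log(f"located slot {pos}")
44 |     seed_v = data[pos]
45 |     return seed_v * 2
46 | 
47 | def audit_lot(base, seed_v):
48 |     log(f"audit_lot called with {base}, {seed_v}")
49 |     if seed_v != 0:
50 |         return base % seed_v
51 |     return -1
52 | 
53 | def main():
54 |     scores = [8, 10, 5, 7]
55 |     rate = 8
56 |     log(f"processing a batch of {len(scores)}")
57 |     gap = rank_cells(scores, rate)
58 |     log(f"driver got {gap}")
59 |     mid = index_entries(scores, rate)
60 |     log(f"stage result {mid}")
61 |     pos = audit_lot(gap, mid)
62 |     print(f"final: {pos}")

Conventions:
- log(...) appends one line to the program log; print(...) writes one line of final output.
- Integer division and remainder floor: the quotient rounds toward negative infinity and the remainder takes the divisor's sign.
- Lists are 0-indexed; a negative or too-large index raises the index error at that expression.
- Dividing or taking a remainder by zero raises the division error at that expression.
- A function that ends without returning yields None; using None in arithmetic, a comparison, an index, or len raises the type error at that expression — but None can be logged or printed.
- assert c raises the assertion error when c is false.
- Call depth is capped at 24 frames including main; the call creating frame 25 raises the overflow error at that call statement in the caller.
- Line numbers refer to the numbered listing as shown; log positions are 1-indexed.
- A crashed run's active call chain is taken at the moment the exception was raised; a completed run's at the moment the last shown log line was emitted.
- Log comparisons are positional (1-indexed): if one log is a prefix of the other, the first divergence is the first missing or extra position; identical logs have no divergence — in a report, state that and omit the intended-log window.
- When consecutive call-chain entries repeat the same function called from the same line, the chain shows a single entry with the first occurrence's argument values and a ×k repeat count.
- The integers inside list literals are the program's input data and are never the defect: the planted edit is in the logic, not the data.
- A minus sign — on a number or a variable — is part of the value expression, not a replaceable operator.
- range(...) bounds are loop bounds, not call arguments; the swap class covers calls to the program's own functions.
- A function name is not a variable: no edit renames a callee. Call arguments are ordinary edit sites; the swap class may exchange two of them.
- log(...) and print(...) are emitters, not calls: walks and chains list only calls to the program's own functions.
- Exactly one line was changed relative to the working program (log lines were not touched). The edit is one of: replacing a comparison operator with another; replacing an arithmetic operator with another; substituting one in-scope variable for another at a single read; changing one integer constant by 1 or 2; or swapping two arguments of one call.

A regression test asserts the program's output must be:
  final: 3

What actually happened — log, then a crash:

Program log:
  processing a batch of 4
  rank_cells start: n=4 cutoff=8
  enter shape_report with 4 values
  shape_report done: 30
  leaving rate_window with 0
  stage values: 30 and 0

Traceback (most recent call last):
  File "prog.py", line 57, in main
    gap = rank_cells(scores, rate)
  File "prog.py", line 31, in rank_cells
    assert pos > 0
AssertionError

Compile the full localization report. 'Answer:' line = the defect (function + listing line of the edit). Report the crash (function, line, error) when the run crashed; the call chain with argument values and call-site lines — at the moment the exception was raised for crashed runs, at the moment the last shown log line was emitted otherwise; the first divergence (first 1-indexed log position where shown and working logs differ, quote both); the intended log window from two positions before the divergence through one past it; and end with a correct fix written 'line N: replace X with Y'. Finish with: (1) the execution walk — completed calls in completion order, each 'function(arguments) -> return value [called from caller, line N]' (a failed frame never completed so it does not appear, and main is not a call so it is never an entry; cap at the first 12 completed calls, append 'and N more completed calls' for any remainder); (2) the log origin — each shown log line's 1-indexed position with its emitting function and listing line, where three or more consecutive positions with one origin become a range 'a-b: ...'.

Answer: the defect is in rank_cells at line 29.
Key observation: Log line 5 is where behavior first shows: 'leaving rate_window with 0' appears instead of 'leaving rate_window with 10'.
Crash: rank_cells, line 31, AssertionError.
Call chain: main -> rank_cells([8, 10, 5, 7], 8) (called at line 57).
First divergence: at position 5 the run shows 'leaving rate_window with 0' where the working version logs 'leaving rate_window with 10'.
Intended log window:
  3: enter shape_report with 4 values
  4: shape_report done: 30
  5: leaving rate_window with 10
  6: stage values: 30 and 10
Execution walk:
  shape_report([8, 10, 5, 7]) -> 30  [called from rank_cells, line 28]
  rate_window([8, 10, 5, 7], 30) -> 0  [called from rank_cells, line 29]
Origin of each log line:
  1: logged in main at line 56
  2: logged in rank_cells at line 27
  3: logged in shape_report at line 2
  4: logged in shape_report at line 6
  5: logged in rate_window at line 14
  6: logged in rank_cells at line 30
A correct fix: line 29: replace `base` with `width`.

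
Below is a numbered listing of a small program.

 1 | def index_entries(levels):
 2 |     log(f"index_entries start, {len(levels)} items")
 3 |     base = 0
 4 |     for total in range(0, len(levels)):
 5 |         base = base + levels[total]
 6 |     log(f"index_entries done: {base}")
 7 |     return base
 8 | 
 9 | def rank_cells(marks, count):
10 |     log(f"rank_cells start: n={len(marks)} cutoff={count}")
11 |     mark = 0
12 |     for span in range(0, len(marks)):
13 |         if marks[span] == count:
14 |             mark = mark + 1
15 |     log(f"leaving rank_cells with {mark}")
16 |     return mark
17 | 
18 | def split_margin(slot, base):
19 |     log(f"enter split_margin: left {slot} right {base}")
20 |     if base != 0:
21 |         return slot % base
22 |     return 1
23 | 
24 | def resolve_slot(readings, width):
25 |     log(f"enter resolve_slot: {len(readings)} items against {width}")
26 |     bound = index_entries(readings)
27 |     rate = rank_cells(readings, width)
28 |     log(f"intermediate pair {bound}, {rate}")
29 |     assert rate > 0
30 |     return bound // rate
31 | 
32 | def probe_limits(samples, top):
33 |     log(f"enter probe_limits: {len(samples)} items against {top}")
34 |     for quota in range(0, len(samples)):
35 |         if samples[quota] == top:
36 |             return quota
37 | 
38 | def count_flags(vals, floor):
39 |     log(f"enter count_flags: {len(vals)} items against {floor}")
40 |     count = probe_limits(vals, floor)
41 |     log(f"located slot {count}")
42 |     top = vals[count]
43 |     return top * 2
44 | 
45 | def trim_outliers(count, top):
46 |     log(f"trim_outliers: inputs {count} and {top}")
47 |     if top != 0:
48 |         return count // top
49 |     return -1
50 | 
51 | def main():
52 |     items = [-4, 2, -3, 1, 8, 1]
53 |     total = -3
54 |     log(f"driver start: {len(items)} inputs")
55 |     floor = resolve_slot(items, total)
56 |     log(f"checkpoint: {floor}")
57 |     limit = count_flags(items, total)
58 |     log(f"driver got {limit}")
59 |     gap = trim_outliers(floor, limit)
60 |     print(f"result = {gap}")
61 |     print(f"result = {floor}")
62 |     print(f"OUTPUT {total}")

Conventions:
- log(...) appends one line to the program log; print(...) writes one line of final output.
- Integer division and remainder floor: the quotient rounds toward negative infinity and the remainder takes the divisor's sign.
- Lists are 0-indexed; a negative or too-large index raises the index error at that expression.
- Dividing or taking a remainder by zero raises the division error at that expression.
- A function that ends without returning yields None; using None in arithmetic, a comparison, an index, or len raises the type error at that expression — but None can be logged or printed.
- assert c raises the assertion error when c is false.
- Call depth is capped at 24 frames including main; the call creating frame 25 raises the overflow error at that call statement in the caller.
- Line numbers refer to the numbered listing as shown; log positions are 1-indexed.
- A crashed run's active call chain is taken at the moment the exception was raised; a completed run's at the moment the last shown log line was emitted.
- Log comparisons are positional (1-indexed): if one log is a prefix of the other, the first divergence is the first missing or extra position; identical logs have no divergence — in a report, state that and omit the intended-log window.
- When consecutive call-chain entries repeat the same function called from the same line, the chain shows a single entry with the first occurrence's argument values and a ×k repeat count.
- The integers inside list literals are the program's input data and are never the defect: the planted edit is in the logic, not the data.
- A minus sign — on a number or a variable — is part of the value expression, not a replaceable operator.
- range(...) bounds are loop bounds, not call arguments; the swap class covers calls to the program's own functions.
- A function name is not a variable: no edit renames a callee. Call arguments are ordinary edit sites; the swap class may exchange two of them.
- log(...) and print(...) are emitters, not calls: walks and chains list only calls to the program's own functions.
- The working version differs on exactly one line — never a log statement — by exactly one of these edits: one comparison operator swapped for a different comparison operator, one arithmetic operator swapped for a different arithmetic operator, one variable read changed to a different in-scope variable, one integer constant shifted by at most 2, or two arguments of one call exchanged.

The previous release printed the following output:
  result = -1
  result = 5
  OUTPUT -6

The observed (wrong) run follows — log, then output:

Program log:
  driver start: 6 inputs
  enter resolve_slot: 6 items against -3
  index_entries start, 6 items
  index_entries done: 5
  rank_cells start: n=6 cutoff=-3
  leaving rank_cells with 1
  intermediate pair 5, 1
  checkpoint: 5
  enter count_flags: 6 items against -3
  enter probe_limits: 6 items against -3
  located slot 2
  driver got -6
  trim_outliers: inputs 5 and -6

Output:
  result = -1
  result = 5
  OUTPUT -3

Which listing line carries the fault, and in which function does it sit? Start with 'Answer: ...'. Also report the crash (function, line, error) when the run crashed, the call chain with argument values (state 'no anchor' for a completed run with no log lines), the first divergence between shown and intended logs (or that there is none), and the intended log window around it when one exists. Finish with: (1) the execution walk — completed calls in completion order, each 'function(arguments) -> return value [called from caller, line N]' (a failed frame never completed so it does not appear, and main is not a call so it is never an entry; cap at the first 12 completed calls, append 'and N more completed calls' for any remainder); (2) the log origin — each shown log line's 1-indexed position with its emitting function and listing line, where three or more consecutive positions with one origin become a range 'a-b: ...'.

Answer: the defect is in main at line 62.
Key observation: Nothing in the log betrays the bug — only the output does.
Call chain: main -> trim_outliers(5, -6) (called at line 59).
First divergence: there is none — every log position agrees.
Execution walk:
  index_entries([-4, 2, -3, 1, 8, 1]) -> 5  [called from resolve_slot, line 26]
  rank_cells([-4, 2, -3, 1, 8, 1], -3) -> 1  [called from resolve_slot, line 27]
  resolve_slot([-4, 2, -3, 1, 8, 1], -3) -> 5  [called from main, line 55]
  probe_limits([-4, 2, -3, 1, 8, 1], -3) -> 2  [called from count_flags, line 40]
  count_flags([-4, 2, -3, 1, 8, 1], -3) -> -6  [called from main, line 57]
  trim_outliers(5, -6) -> -1  [called from main, line 59]
Log origin:
  1: from main, line 54
  2: from resolve_slot, line 25
  3: from index_entries, line 2
  4: from index_entries, line 6
  5: from rank_cells, line 10
  6: from rank_cells, line 15
  7: from resolve_slot, line 28
  8: from main, line 56
  9: from count_flags, line 39
  10: from probe_limits, line 33
  11: from count_flags, line 41
  12: from main, line 58
  13: from trim_outliers, line 46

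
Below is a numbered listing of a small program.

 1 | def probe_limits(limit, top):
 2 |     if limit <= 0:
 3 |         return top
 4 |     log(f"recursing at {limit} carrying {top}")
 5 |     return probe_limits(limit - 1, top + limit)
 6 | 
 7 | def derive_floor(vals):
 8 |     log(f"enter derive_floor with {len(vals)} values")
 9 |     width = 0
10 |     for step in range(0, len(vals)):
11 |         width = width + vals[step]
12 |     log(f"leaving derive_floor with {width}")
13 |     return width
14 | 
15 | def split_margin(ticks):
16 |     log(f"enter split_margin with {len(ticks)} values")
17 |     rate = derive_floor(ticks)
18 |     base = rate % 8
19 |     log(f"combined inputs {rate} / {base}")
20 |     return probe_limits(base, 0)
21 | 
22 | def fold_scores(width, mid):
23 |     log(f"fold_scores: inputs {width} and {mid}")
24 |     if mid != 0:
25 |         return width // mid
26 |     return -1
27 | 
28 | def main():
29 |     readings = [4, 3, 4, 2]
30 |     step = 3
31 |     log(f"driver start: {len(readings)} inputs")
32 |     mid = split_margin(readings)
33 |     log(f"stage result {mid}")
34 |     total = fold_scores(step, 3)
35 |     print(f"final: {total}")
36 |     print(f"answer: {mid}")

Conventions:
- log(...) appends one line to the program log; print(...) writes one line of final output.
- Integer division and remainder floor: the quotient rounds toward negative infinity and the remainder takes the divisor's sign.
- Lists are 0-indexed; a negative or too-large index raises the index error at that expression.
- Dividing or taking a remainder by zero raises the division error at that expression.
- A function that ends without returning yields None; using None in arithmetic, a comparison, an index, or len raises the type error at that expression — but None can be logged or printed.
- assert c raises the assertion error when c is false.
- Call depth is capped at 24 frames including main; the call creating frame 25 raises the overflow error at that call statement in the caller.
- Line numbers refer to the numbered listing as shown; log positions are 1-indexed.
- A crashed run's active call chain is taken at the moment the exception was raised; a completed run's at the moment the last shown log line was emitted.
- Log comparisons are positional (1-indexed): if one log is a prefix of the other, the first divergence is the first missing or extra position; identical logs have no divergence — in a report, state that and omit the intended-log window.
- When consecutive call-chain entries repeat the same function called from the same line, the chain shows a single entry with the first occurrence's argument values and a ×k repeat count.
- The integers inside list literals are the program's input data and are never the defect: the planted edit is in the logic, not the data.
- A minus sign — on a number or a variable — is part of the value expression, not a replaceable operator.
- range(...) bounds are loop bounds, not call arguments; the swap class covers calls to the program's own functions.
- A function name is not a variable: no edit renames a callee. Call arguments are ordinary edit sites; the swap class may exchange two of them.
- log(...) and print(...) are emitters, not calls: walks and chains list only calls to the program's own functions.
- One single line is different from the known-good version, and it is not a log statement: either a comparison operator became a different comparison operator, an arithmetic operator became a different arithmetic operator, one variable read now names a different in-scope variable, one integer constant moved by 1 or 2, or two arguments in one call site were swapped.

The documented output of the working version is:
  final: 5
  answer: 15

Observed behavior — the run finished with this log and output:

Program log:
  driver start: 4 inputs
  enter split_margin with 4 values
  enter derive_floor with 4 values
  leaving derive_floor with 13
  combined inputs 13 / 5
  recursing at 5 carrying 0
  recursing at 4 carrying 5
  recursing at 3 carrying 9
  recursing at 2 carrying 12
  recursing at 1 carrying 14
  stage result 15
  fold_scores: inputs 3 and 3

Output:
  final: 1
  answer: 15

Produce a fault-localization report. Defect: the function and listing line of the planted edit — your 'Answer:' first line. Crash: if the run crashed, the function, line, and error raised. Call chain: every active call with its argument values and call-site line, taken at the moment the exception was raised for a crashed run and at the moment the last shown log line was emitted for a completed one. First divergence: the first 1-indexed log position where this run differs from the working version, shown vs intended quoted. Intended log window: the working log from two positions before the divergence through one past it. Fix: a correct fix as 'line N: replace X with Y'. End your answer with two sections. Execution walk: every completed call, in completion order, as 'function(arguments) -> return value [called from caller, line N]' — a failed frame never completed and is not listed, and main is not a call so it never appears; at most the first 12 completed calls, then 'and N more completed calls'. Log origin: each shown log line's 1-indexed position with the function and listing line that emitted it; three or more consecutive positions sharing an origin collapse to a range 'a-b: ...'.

Answer: the defect is in main at line 34.
Key fact: Log line 12 is where behavior first shows: 'fold_scores: inputs 3 and 3' appears instead of 'fold_scores: inputs 15 and 3'.
Call chain: main -> fold_scores(3, 3) (called at line 34).
First divergence: position 12; shown 'fold_scores: inputs 3 and 3' vs intended 'fold_scores: inputs 15 and 3'.
Intended log window:
  10: recursing at 1 carrying 14
  11: stage result 15
  12: fold_scores: inputs 15 and 3
Execution walk:
  derive_floor([4, 3, 4, 2]) -> 13  [called from split_margin, line 17]
  probe_limits(0, 15) -> 15  [called from probe_limits, line 5]
  probe_limits(1, 14) -> 15  [called from probe_limits, line 5]
  probe_limits(2, 12) -> 15  [called from probe_limits, line 5]
  probe_limits(3, 9) -> 15  [called from probe_limits, line 5]
  probe_limits(4, 5) -> 15  [called from probe_limits, line 5]
  probe_limits(5, 0) -> 15  [called from split_margin, line 20]
  split_margin([4, 3, 4, 2]) -> 15  [called from main, line 32]
  fold_scores(3, 3) -> 1  [called from main, line 34]
Log origins:
  1 — main, line 31
  2 — split_margin, line 16
  3 — derive_floor, line 8
  4 — derive_floor, line 12
  5 — split_margin, line 19
  6-10 — probe_limits, line 4
  11 — main, line 33
  12 — fold_scores, line 23
A correct fix: line 34: replace `step` with `mid`.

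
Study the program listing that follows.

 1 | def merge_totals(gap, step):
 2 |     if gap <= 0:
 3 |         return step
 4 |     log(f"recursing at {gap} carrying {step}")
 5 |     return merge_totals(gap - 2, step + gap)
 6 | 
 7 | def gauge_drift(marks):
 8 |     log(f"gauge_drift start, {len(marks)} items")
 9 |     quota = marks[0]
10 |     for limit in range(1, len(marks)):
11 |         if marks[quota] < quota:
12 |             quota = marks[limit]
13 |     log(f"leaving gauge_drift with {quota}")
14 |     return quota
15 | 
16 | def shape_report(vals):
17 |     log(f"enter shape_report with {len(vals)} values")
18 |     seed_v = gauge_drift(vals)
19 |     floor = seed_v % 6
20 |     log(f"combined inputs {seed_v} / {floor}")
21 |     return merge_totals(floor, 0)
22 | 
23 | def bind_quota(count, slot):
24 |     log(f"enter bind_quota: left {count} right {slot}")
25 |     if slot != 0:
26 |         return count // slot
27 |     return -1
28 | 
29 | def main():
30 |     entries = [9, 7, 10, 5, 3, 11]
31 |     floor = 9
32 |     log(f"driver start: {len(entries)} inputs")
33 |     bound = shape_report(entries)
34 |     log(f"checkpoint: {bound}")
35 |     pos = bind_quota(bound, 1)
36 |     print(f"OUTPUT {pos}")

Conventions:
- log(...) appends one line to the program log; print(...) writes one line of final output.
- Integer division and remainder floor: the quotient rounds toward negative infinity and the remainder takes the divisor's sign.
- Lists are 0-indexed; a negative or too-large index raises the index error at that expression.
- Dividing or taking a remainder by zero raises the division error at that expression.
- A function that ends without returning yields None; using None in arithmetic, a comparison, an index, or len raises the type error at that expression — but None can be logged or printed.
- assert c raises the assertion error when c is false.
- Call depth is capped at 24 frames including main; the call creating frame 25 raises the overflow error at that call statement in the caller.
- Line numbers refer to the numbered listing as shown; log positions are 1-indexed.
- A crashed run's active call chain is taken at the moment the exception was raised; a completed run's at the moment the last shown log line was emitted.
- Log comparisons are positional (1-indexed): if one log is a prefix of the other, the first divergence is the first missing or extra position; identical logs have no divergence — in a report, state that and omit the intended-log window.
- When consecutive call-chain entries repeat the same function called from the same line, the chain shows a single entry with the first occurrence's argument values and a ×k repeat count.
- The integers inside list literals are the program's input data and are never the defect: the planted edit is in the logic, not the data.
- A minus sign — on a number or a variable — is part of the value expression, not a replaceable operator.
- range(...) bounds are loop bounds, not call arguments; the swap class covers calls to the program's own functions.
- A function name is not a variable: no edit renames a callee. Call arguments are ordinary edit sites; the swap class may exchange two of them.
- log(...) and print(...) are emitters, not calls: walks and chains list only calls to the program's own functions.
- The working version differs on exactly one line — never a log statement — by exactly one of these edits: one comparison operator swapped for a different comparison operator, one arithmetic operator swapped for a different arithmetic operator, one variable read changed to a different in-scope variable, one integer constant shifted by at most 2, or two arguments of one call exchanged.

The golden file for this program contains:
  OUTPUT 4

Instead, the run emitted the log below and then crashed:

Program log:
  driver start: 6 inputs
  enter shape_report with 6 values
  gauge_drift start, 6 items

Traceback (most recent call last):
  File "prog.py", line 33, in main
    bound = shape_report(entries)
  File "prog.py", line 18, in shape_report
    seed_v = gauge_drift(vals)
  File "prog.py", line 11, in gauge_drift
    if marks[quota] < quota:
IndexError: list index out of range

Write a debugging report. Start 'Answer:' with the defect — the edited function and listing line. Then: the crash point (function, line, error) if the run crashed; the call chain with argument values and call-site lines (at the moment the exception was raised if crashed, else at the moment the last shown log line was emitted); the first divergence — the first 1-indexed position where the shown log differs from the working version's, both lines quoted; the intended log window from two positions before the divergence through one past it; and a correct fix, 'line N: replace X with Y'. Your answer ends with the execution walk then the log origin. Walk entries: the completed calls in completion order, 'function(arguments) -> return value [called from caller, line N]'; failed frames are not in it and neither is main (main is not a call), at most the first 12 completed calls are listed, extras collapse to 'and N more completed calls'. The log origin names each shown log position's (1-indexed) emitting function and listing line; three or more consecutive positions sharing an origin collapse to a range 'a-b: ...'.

Answer: the defect is in gauge_drift at line 11.
Key observation: A complete run would log 'leaving gauge_drift with 3' next, but this one stopped at 3 lines.
Crash: gauge_drift, line 11, IndexError.
Call chain: main -> shape_report([9, 7, 10, 5, 3, 11]) (called at line 33) -> gauge_drift([9, 7, 10, 5, 3, 11]) (called at line 18).
First divergence: position 4 — the faulty run's log ends after 3 lines; the working version continues with 'leaving gauge_drift with 3'.
Intended log window:
  2: enter shape_report with 6 values
  3: gauge_drift start, 6 items
  4: leaving gauge_drift with 3
  5: combined inputs 3 / 3
Execution walk:
  (no call completed)
Log line origins:
  1 — main, line 32
  2 — shape_report, line 17
  3 — gauge_drift, line 8
A correct fix: line 11: replace `marks[quota]` with `marks[limit]`.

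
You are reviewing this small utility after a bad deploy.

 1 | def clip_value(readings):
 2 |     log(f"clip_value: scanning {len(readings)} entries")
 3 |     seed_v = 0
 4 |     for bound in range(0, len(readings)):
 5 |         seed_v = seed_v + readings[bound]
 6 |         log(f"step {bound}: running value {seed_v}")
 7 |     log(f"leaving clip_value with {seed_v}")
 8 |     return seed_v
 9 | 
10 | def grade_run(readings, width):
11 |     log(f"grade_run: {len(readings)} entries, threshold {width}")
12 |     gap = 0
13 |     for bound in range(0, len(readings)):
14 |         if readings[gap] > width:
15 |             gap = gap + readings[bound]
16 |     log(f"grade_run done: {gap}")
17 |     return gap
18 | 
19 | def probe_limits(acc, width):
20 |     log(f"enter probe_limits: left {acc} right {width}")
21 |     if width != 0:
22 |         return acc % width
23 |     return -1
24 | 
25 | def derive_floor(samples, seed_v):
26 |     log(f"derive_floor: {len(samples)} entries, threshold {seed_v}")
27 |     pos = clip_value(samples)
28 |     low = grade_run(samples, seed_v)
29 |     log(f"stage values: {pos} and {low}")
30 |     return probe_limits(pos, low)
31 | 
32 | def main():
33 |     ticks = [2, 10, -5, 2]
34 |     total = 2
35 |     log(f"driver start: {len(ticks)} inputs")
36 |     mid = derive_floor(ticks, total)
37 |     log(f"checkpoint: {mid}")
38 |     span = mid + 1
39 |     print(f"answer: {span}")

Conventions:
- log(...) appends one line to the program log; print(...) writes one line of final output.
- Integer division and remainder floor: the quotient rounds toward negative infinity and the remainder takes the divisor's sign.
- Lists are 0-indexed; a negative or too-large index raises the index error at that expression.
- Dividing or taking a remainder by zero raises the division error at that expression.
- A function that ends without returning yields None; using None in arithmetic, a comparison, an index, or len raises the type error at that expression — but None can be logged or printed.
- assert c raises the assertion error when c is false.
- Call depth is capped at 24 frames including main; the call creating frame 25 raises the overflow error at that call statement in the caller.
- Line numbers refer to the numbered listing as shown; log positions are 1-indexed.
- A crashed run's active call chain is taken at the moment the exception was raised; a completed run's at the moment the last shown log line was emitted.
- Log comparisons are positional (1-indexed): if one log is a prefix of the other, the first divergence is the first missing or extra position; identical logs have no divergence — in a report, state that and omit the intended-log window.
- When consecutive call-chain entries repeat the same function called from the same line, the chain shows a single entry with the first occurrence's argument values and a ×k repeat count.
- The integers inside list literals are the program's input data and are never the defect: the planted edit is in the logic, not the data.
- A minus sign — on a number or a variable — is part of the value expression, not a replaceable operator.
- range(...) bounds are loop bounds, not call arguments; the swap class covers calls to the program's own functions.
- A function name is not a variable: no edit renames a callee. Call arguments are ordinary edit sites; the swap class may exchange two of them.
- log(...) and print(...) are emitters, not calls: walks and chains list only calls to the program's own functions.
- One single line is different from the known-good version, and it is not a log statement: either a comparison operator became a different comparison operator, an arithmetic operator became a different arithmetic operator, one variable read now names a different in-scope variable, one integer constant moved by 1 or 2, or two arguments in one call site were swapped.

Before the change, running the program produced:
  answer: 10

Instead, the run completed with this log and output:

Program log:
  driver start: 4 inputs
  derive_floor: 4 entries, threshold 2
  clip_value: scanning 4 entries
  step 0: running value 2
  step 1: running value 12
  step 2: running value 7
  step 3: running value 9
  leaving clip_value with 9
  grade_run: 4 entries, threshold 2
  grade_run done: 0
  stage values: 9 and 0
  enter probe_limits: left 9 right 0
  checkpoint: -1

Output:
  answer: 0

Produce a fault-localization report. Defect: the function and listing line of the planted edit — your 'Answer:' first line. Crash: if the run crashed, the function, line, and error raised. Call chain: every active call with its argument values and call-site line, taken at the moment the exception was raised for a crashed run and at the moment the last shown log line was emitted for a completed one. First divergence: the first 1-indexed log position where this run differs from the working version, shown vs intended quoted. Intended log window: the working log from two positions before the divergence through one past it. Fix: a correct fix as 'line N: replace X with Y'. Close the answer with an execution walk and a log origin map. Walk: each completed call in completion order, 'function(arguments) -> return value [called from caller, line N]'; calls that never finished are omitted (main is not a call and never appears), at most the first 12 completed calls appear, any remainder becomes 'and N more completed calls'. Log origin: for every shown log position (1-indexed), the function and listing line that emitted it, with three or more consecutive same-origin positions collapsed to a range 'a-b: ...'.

Answer: the defect is in grade_run at line 14.
Core observation: Log line 10 is where behavior first shows: 'grade_run done: 0' appears instead of 'grade_run done: 10'.
Call chain: main.
First divergence: position 10 — the shown line 'grade_run done: 0' should read 'grade_run done: 10'.
Intended log window:
  8: leaving clip_value with 9
  9: grade_run: 4 entries, threshold 2
  10: grade_run done: 10
  11: stage values: 9 and 10
Execution walk:
  clip_value([2, 10, -5, 2]) -> 9  [called from derive_floor, line 27]
  grade_run([2, 10, -5, 2], 2) -> 0  [called from derive_floor, line 28]
  probe_limits(9, 0) -> -1  [called from derive_floor, line 30]
  derive_floor([2, 10, -5, 2], 2) -> -1  [called from main, line 36]
Log line origins:
  1: from main, line 35
  2: from derive_floor, line 26
  3: from clip_value, line 2
  4-7: from clip_value, line 6
  8: from clip_value, line 7
  9: from grade_run, line 11
  10: from grade_run, line 16
  11: from derive_floor, line 29
  12: from probe_limits, line 20
  13: from main, line 37
A correct fix: line 14: replace `gap` with `bound`.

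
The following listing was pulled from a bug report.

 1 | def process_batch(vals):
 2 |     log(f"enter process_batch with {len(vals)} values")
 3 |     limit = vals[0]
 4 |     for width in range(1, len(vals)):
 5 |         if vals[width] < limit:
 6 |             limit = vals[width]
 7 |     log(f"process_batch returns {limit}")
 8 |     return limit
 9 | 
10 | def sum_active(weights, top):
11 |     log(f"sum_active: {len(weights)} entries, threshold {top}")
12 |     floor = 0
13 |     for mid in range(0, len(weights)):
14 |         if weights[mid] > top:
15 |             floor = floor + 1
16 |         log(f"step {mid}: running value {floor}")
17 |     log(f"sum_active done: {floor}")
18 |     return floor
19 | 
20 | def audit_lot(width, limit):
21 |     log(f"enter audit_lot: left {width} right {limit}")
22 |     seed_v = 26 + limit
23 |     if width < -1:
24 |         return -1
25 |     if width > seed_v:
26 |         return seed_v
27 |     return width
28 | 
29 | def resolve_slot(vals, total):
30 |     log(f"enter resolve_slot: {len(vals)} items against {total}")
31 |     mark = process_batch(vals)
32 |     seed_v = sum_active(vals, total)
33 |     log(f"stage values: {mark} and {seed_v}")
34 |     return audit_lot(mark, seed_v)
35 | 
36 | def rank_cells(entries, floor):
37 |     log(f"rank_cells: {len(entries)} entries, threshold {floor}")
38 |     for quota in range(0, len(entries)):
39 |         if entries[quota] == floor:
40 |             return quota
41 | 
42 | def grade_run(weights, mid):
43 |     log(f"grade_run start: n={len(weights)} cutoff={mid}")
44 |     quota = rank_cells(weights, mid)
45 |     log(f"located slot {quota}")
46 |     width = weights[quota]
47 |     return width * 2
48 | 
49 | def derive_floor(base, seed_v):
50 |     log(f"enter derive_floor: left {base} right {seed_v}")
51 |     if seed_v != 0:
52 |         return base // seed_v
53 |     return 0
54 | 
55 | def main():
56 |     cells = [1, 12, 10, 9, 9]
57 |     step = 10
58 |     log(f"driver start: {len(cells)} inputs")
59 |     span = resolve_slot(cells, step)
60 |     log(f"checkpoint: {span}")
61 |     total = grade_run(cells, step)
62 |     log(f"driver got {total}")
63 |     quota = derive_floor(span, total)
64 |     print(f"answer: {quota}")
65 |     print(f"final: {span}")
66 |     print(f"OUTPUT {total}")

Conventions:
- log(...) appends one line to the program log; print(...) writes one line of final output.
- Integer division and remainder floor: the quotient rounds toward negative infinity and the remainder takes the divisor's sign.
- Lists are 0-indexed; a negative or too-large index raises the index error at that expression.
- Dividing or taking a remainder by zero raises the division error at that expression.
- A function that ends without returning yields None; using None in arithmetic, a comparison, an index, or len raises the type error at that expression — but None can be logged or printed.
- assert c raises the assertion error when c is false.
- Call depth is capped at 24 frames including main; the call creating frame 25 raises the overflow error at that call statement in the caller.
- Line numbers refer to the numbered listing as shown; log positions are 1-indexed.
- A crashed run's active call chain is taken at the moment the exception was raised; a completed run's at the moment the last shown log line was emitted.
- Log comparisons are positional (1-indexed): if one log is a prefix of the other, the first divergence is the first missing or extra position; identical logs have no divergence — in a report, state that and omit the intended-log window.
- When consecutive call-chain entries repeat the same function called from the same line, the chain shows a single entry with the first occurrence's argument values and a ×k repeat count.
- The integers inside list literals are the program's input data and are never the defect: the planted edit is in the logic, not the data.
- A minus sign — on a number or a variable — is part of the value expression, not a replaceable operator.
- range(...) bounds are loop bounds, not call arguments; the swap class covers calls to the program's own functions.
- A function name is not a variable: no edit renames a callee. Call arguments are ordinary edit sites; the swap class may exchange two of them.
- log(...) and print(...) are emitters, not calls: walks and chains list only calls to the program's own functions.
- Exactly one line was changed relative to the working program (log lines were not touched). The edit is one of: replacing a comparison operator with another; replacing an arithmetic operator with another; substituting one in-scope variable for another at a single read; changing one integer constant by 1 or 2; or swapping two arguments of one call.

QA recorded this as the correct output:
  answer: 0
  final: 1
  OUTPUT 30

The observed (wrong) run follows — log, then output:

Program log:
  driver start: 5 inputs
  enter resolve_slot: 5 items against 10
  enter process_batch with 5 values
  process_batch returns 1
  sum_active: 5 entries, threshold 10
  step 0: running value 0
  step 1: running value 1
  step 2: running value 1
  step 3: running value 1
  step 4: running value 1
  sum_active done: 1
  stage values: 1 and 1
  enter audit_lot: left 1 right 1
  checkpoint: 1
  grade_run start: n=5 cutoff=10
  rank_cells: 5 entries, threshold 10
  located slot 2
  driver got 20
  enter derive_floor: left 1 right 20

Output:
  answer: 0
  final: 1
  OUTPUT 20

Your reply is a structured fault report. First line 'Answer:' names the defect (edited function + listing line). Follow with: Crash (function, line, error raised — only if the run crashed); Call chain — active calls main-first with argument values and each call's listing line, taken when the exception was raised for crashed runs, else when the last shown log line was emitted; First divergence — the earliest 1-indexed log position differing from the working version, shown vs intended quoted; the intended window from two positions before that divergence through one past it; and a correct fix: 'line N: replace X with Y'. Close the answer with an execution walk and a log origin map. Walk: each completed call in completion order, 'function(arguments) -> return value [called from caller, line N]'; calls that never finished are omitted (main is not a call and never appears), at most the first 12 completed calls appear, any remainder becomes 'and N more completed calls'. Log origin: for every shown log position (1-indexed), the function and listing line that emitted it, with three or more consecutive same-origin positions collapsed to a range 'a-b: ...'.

Answer: the defect is in grade_run at line 47.
The tell: Log line 18 is where behavior first shows: 'driver got 20' appears instead of 'driver got 30'.
Call chain: main -> derive_floor(1, 20) (called at line 63).
First divergence: at position 18 the run shows 'driver got 20' where the working version logs 'driver got 30'.
Intended log window:
  16: rank_cells: 5 entries, threshold 10
  17: located slot 2
  18: driver got 30
  19: enter derive_floor: left 1 right 30
Execution walk:
  process_batch([1, 12, 10, 9, 9]) -> 1  [called from resolve_slot, line 31]
  sum_active([1, 12, 10, 9, 9], 10) -> 1  [called from resolve_slot, line 32]
  audit_lot(1, 1) -> 1  [called from resolve_slot, line 34]
  resolve_slot([1, 12, 10, 9, 9], 10) -> 1  [called from main, line 59]
  rank_cells([1, 12, 10, 9, 9], 10) -> 2  [called from grade_run, line 44]
  grade_run([1, 12, 10, 9, 9], 10) -> 20  [called from main, line 61]
  derive_floor(1, 20) -> 0  [called from main, line 63]
Log line origins:
  1: logged in main at line 58
  2: logged in resolve_slot at line 30
  3: logged in process_batch at line 2
  4: logged in process_batch at line 7
  5: logged in sum_active at line 11
  6-10: logged in sum_active at line 16
  11: logged in sum_active at line 17
  12: logged in resolve_slot at line 33
  13: logged in audit_lot at line 21
  14: logged in main at line 60
  15: logged in grade_run at line 43
  16: logged in rank_cells at line 37
  17: logged in grade_run at line 45
  18: logged in main at line 62
  19: logged in derive_floor at line 50
A correct fix: line 47: replace `2` with `3`.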